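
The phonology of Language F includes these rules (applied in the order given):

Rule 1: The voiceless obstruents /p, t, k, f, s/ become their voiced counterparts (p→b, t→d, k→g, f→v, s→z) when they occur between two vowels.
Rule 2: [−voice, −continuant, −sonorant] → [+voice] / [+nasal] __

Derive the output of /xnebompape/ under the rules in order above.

Rule 1 (intervocalic voicing): /p/ is a voiceless obstruent between vowels /a/ and /e/, so it voices to [b]. /xnebompape/ → xnebompabe.
Rule 2 (post-nasal voicing): /p/ is a voiceless stop immediately after the nasal /m/, so it voices to [b]. /xnebompabe/ → xnebombabe.

xnebombabe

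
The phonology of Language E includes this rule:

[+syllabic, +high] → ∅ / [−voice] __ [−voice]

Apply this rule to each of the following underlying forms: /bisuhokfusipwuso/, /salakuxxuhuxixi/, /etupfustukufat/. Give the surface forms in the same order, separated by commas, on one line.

/bisuhokfusipwuso/: /u/ is a high vowel flanked by voiceless consonants /s/ and /h/, so it deletes. /u/ is a high vowel flanked by voiceless consonants /f/ and /s/, so it deletes. /i/ is a high vowel flanked by voiceless consonants /s/ and /p/, so it deletes. → [bishokfspwuso].
/salakuxxuhuxixi/: /u/ is a high vowel flanked by voiceless consonants /k/ and /x/, so it deletes. /u/ is a high vowel flanked by voiceless consonants /x/ and /h/, so it deletes. /u/ is a high vowel flanked by voiceless consonants /h/ and /x/, so it deletes. /i/ is a high vowel flanked by voiceless consonants /x/ and /x/, so it deletes. → [salakxxhxxi].
/etupfustukufat/: /u/ is a high vowel flanked by voiceless consonants /t/ and /p/, so it deletes. /u/ is a high vowel flanked by voiceless consonants /f/ and /s/, so it deletes. /u/ is a high vowel flanked by voiceless consonants /t/ and /k/, so it deletes. /u/ is a high vowel flanked by voiceless consonants /k/ and /f/, so it deletes. → [etpfstkfat].

bishokfspwuso, salakxxhxxi, etpfstkfat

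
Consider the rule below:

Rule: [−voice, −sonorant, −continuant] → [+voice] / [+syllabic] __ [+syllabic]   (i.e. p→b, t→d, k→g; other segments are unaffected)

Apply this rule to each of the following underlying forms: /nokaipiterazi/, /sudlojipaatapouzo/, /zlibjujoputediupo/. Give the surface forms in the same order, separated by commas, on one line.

/nokaipiterazi/: /k/ is a voiceless stop between vowels /o/ and /a/, so it voices to [g]. /p/ is a voiceless stop between vowels /i/ and /i/, so it voices to [b]. /t/ is a voiceless stop between vowels /i/ and /e/, so it voices to [d]. → [nogaibiderazi].
/sudlojipaatapouzo/: /p/ is a voiceless stop between vowels /i/ and /a/, so it voices to [b]. /t/ is a voiceless stop between vowels /a/ and /a/, so it voices to [d]. /p/ is a voiceless stop between vowels /a/ and /o/, so it voices to [b]. → [sudlojibaadabouzo].
/zlibjujoputediupo/: /p/ is a voiceless stop between vowels /o/ and /u/, so it voices to [b]. /t/ is a voiceless stop between vowels /u/ and /e/, so it voices to [d]. /p/ is a voiceless stop between vowels /u/ and /o/, so it voices to [b]. → [zlibjujobudediubo].

nogaibiderazi, sudlojibaadabouzo, zlibjujobudediubo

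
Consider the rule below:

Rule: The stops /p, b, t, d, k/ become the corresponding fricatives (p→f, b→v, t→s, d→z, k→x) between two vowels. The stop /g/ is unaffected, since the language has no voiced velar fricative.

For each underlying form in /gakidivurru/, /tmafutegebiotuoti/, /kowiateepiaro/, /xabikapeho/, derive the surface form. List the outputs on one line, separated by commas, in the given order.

gaxizivurru, tmafusegeviosuosi, kowiaseefiaro, xavixafeho

/gakidivurru/: /k/ is a stop between vowels /a/ and /i/, so it spirantizes to the fricative [x]. /d/ is a stop between vowels /i/ and /i/, so it spirantizes to the fricative [z]. → [gaxizivurru].
/tmafutegebiotuoti/: /t/ is a stop between vowels /u/ and /e/, so it spirantizes to the fricative [s]. /b/ is a stop between vowels /e/ and /i/, so it spirantizes to the fricative [v]. /t/ is a stop between vowels /o/ and /u/, so it spirantizes to the fricative [s]. /t/ is a stop between vowels /o/ and /i/, so it spirantizes to the fricative [s]. → [tmafusegeviosuosi].
/kowiateepiaro/: /t/ is a stop between vowels /a/ and /e/, so it spirantizes to the fricative [s]. /p/ is a stop between vowels /e/ and /i/, so it spirantizes to the fricative [f]. → [kowiaseefiaro].
/xabikapeho/: /b/ is a stop between vowels /a/ and /i/, so it spirantizes to the fricative [v]. /k/ is a stop between vowels /i/ and /a/, so it spirantizes to the fricative [x]. /p/ is a stop between vowels /a/ and /e/, so it spirantizes to the fricative [f]. → [xavixafeho].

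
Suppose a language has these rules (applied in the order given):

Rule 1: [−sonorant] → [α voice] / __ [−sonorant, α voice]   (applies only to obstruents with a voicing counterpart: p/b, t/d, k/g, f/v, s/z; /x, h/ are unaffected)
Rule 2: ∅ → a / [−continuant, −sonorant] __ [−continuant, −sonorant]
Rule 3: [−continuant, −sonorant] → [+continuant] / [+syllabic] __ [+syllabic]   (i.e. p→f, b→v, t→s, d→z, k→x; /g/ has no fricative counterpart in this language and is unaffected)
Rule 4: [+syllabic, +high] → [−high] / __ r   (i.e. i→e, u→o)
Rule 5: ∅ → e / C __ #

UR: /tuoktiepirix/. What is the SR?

Rule 1 (regressive voicing assimilation): no segment meets the environment; /tuoktiepirix/ is unchanged.
Rule 2 (stop-cluster a-epenthesis): /k/ and /t/ form a stop–stop cluster, so [a] is inserted between them. /tuoktiepirix/ → tuokatiepirix.
Rule 3 (intervocalic spirantization): /k/ is a stop between vowels /o/ and /a/, so it spirantizes to the fricative [x]. /t/ is a stop between vowels /a/ and /i/, so it spirantizes to the fricative [s]. /p/ is a stop between vowels /e/ and /i/, so it spirantizes to the fricative [f]. /tuokatiepirix/ → tuoxasiefirix.
Rule 4 (pre-rhotic lowering): /i/ is a high vowel immediately before /r/, so it lowers to [e]. /tuoxasiefirix/ → tuoxasieferix.
Rule 5 (final e-epenthesis): the form ends in the consonant /x/, so [e] is inserted word-finally. /tuoxasieferix/ → tuoxasieferixe.

tuoxasieferixe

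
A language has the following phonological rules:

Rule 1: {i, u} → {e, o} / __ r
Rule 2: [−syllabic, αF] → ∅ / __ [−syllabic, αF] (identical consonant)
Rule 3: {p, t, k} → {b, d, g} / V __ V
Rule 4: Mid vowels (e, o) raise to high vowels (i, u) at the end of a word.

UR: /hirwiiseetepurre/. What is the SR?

Rule 1 (pre-rhotic lowering): /i/ is a high vowel immediately before /r/, so it lowers to [e]. /u/ is a high vowel immediately before /r/, so it lowers to [o]. /hirwiiseetepurre/ → herwiiseeteporre.
Rule 2 (degemination): /rr/ is a geminate; the first /r/ deletes. /herwiiseeteporre/ → herwiiseetepore.
Rule 3 (intervocalic voicing): /t/ is a voiceless stop between vowels /e/ and /e/, so it voices to [d]. /p/ is a voiceless stop between vowels /e/ and /o/, so it voices to [b]. /herwiiseetepore/ → herwiiseedebore.
Rule 4 (final vowel raising): /e/ is a mid vowel in word-final position, so it raises to [i]. /herwiiseedebore/ → herwiiseedebori.

herwiiseedebori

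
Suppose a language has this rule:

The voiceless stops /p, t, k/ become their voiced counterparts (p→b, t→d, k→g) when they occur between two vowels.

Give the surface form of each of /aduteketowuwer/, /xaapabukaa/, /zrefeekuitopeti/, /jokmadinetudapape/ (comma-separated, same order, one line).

/aduteketowuwer/: /t/ is a voiceless stop between vowels /u/ and /e/, so it voices to [d]. /k/ is a voiceless stop between vowels /e/ and /e/, so it voices to [g]. /t/ is a voiceless stop between vowels /e/ and /o/, so it voices to [d]. → [adudegedowuwer].
/xaapabukaa/: /p/ is a voiceless stop between vowels /a/ and /a/, so it voices to [b]. /k/ is a voiceless stop between vowels /u/ and /a/, so it voices to [g]. → [xaababugaa].
/zrefeekuitopeti/: /k/ is a voiceless stop between vowels /e/ and /u/, so it voices to [g]. /t/ is a voiceless stop between vowels /i/ and /o/, so it voices to [d]. /p/ is a voiceless stop between vowels /o/ and /e/, so it voices to [b]. /t/ is a voiceless stop between vowels /e/ and /i/, so it voices to [d]. → [zrefeeguidobedi].
/jokmadinetudapape/: /t/ is a voiceless stop between vowels /e/ and /u/, so it voices to [d]. /p/ is a voiceless stop between vowels /a/ and /a/, so it voices to [b]. /p/ is a voiceless stop between vowels /a/ and /e/, so it voices to [b]. → [jokmadinedudababe].

adudegedowuwer, xaababugaa, zrefeeguidobedi, jokmadinedudababe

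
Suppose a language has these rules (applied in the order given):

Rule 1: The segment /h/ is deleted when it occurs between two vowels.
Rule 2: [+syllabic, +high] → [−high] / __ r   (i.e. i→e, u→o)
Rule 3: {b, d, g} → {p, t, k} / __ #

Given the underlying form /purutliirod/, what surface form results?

Rule 1 (intervocalic h-deletion): no segment meets the environment; /purutliirod/ is unchanged.
Rule 2 (pre-rhotic lowering): /u/ is a high vowel immediately before /r/, so it lowers to [o]. /i/ is a high vowel immediately before /r/, so it lowers to [e]. /purutliirod/ → porutlierod.
Rule 3 (final devoicing): /d/ is a voiced stop in word-final position, so it devoices to [t]. /porutlierod/ → porutlierot.

porutlierot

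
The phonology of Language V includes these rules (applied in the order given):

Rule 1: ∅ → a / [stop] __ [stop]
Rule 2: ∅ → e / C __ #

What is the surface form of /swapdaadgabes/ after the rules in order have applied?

Rule 1 (stop-cluster a-epenthesis): /p/ and /d/ form a stop–stop cluster, so [a] is inserted between them. /d/ and /g/ form a stop–stop cluster, so [a] is inserted between them. /swapdaadgabes/ → swapadaadagabes.
Rule 2 (final e-epenthesis): the form ends in the consonant /s/, so [e] is inserted word-finally. /swapadaadagabes/ → swapadaadagabese.

swapadaadagabese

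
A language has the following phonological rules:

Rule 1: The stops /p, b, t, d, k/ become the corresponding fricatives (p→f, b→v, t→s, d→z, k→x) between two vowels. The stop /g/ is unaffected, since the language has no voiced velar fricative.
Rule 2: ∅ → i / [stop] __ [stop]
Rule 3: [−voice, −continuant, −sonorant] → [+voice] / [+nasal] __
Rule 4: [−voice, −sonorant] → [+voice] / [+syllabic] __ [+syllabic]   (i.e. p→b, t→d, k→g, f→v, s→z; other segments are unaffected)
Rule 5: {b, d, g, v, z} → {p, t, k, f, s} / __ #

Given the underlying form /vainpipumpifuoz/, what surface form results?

Rule 1 (intervocalic spirantization): /p/ is a stop between vowels /i/ and /u/, so it spirantizes to the fricative [f]. /vainpipumpifuoz/ → vainpifumpifuoz.
Rule 2 (stop-cluster i-epenthesis): no segment meets the environment; /vainpifumpifuoz/ is unchanged.
Rule 3 (post-nasal voicing): /p/ is a voiceless stop immediately after the nasal /n/, so it voices to [b]. /p/ is a voiceless stop immediately after the nasal /m/, so it voices to [b]. /vainpifumpifuoz/ → vainbifumbifuoz.
Rule 4 (intervocalic voicing): /f/ is a voiceless obstruent between vowels /i/ and /u/, so it voices to [v]. /f/ is a voiceless obstruent between vowels /i/ and /u/, so it voices to [v]. /vainbifumbifuoz/ → vainbivumbivuoz.
Rule 5 (final devoicing): /z/ is a voiced obstruent in word-final position, so it devoices to [s]. /vainbivumbivuoz/ → vainbivumbivuos.

vainbivumbivuos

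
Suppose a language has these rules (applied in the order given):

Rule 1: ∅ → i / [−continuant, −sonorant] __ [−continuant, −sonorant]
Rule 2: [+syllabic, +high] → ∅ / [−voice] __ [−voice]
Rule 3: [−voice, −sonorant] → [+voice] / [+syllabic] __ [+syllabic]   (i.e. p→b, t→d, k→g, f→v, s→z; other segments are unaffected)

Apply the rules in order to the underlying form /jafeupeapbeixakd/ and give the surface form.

javeubeabibeixagid

Rule 1 (stop-cluster i-epenthesis): /p/ and /b/ form a stop–stop cluster, so [i] is inserted between them. /k/ and /d/ form a stop–stop cluster, so [i] is inserted between them. /jafeupeapbeixakd/ → jafeupeapibeixakid.
Rule 2 (high vowel syncope): no segment meets the environment; /jafeupeapibeixakid/ is unchanged.
Rule 3 (intervocalic voicing): /f/ is a voiceless obstruent between vowels /a/ and /e/, so it voices to [v]. /p/ is a voiceless obstruent between vowels /u/ and /e/, so it voices to [b]. /p/ is a voiceless obstruent between vowels /a/ and /i/, so it voices to [b]. /k/ is a voiceless obstruent between vowels /a/ and /i/, so it voices to [g]. /jafeupeapibeixakid/ → javeubeabibeixagid.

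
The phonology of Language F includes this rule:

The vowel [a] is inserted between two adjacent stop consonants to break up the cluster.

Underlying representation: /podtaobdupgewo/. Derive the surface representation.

podataobadupagewo

/d/ and /t/ form a stop–stop cluster, so [a] is inserted between them.
/b/ and /d/ form a stop–stop cluster, so [a] is inserted between them.
/p/ and /g/ form a stop–stop cluster, so [a] is inserted between them.
Surface form: [podataobadupagewo].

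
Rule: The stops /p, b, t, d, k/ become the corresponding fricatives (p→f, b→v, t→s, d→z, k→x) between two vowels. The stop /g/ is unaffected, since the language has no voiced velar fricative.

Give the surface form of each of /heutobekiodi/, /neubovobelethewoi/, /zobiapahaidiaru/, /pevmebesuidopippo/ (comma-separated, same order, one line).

heusovexiozi, neuvovovelethewoi, zoviafahaiziaru, pevmevesuizofippo

/heutobekiodi/: /t/ is a stop between vowels /u/ and /o/, so it spirantizes to the fricative [s]. /b/ is a stop between vowels /o/ and /e/, so it spirantizes to the fricative [v]. /k/ is a stop between vowels /e/ and /i/, so it spirantizes to the fricative [x]. /d/ is a stop between vowels /o/ and /i/, so it spirantizes to the fricative [z]. → [heusovexiozi].
/neubovobelethewoi/: /b/ is a stop between vowels /u/ and /o/, so it spirantizes to the fricative [v]. /b/ is a stop between vowels /o/ and /e/, so it spirantizes to the fricative [v]. → [neuvovovelethewoi].
/zobiapahaidiaru/: /b/ is a stop between vowels /o/ and /i/, so it spirantizes to the fricative [v]. /p/ is a stop between vowels /a/ and /a/, so it spirantizes to the fricative [f]. /d/ is a stop between vowels /i/ and /i/, so it spirantizes to the fricative [z]. → [zoviafahaiziaru].
/pevmebesuidopippo/: /b/ is a stop between vowels /e/ and /e/, so it spirantizes to the fricative [v]. /d/ is a stop between vowels /i/ and /o/, so it spirantizes to the fricative [z]. /p/ is a stop between vowels /o/ and /i/, so it spirantizes to the fricative [f]. → [pevmevesuizofippo].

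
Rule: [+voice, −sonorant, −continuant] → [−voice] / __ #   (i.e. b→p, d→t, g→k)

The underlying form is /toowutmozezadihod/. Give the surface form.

/d/ is a voiced stop in word-final position, so it devoices to [t].
The other instance of /d/ does not occur in the required environment and remains unchanged.
Surface form: [toowutmozezadihot].

toowutmozezadihot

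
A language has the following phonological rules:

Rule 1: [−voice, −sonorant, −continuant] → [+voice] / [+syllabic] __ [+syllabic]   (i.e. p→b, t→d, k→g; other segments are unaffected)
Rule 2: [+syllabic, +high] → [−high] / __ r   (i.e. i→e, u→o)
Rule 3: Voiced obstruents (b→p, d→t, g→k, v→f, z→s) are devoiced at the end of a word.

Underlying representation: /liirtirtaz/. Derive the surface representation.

Rule 1 (intervocalic voicing): no segment meets the environment; /liirtirtaz/ is unchanged.
Rule 2 (pre-rhotic lowering): /i/ is a high vowel immediately before /r/, so it lowers to [e]. /i/ is a high vowel immediately before /r/, so it lowers to [e]. /liirtirtaz/ → liertertaz.
Rule 3 (final devoicing): /z/ is a voiced obstruent in word-final position, so it devoices to [s]. /liertertaz/ → liertertas.

liertertas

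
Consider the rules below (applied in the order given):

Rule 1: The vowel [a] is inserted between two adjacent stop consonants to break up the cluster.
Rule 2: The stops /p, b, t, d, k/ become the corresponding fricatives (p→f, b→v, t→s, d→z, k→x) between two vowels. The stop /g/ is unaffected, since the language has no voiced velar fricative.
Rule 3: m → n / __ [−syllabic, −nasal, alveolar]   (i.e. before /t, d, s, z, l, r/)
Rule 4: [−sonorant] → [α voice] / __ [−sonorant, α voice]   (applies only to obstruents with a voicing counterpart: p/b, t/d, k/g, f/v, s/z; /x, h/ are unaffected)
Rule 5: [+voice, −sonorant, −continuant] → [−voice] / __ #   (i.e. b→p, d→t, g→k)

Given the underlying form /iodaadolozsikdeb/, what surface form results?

Rule 1 (stop-cluster a-epenthesis): /k/ and /d/ form a stop–stop cluster, so [a] is inserted between them. /iodaadolozsikdeb/ → iodaadolozsikadeb.
Rule 2 (intervocalic spirantization): /d/ is a stop between vowels /o/ and /a/, so it spirantizes to the fricative [z]. /d/ is a stop between vowels /a/ and /o/, so it spirantizes to the fricative [z]. /k/ is a stop between vowels /i/ and /a/, so it spirantizes to the fricative [x]. /d/ is a stop between vowels /a/ and /e/, so it spirantizes to the fricative [z]. /iodaadolozsikadeb/ → iozaazolozsixazeb.
Rule 3 (nasal place assimilation): no segment meets the environment; /iozaazolozsixazeb/ is unchanged.
Rule 4 (regressive voicing assimilation): /z/ precedes the voiceless obstruent /s/, so it devoices to [s] by assimilation. /iozaazolozsixazeb/ → iozaazolossixazeb.
Rule 5 (final devoicing): /b/ is a voiced stop in word-final position, so it devoices to [p]. /iozaazolossixazeb/ → iozaazolossixazep.

iozaazolossixazep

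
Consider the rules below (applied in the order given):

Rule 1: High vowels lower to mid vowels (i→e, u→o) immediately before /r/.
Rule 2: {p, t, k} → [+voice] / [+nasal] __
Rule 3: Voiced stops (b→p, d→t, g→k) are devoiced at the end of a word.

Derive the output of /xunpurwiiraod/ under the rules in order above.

xunborwieraot

Rule 1 (pre-rhotic lowering): /u/ is a high vowel immediately before /r/, so it lowers to [o]. /i/ is a high vowel immediately before /r/, so it lowers to [e]. /xunpurwiiraod/ → xunporwieraod.
Rule 2 (post-nasal voicing): /p/ is a voiceless stop immediately after the nasal /n/, so it voices to [b]. /xunporwieraod/ → xunborwieraod.
Rule 3 (final devoicing): /d/ is a voiced stop in word-final position, so it devoices to [t]. /xunborwieraod/ → xunborwieraot.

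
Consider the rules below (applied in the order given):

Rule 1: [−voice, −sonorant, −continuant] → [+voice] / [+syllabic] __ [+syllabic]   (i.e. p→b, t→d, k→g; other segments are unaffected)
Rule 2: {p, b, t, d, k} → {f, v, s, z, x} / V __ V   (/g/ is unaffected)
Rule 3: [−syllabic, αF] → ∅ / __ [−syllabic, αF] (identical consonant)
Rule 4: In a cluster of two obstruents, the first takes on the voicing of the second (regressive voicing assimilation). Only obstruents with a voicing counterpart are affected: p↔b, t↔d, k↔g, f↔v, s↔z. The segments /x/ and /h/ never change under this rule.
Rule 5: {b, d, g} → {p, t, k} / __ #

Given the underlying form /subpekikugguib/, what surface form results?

Rule 1 (intervocalic voicing): /k/ is a voiceless stop between vowels /e/ and /i/, so it voices to [g]. /k/ is a voiceless stop between vowels /i/ and /u/, so it voices to [g]. /subpekikugguib/ → subpegigugguib.
Rule 2 (intervocalic spirantization): no segment meets the environment; /subpegigugguib/ is unchanged.
Rule 3 (degemination): /gg/ is a geminate; the first /g/ deletes. /subpegigugguib/ → subpegiguguib.
Rule 4 (regressive voicing assimilation): /b/ precedes the voiceless obstruent /p/, so it devoices to [p] by assimilation. /subpegiguguib/ → suppegiguguib.
Rule 5 (final devoicing): /b/ is a voiced stop in word-final position, so it devoices to [p]. /suppegiguguib/ → suppegiguguip.

suppegiguguip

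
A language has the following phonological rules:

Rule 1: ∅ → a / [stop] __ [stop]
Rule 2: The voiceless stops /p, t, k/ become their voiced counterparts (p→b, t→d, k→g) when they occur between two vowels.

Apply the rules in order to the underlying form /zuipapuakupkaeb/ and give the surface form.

zuibabuagubagaeb

Rule 1 (stop-cluster a-epenthesis): /p/ and /k/ form a stop–stop cluster, so [a] is inserted between them. /zuipapuakupkaeb/ → zuipapuakupakaeb.
Rule 2 (intervocalic voicing): /p/ is a voiceless stop between vowels /i/ and /a/, so it voices to [b]. /p/ is a voiceless stop between vowels /a/ and /u/, so it voices to [b]. /k/ is a voiceless stop between vowels /a/ and /u/, so it voices to [g]. /p/ is a voiceless stop between vowels /u/ and /a/, so it voices to [b]. /k/ is a voiceless stop between vowels /a/ and /a/, so it voices to [g]. /zuipapuakupakaeb/ → zuibabuagubagaeb.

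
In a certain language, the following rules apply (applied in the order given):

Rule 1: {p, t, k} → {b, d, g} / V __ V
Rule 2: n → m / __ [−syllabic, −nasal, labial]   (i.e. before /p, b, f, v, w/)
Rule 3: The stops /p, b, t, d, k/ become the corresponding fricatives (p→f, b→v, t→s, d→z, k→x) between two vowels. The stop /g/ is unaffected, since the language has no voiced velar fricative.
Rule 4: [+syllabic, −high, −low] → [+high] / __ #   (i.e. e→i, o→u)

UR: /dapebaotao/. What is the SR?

davevaozau

Rule 1 (intervocalic voicing): /p/ is a voiceless stop between vowels /a/ and /e/, so it voices to [b]. /t/ is a voiceless stop between vowels /o/ and /a/, so it voices to [d]. /dapebaotao/ → dabebaodao.
Rule 2 (nasal place assimilation): no segment meets the environment; /dabebaodao/ is unchanged.
Rule 3 (intervocalic spirantization): /b/ is a stop between vowels /a/ and /e/, so it spirantizes to the fricative [v]. /b/ is a stop between vowels /e/ and /a/, so it spirantizes to the fricative [v]. /d/ is a stop between vowels /o/ and /a/, so it spirantizes to the fricative [z]. /dabebaodao/ → davevaozao.
Rule 4 (final vowel raising): /o/ is a mid vowel in word-final position, so it raises to [u]. /davevaozao/ → davevaozau.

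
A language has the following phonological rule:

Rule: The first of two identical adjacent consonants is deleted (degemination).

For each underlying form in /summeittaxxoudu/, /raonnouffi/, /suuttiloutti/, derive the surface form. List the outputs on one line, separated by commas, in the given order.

sumeitaxoudu, raonoufi, suutilouti

/summeittaxxoudu/: /mm/ is a geminate; the first /m/ deletes. /tt/ is a geminate; the first /t/ deletes. /xx/ is a geminate; the first /x/ deletes. → [sumeitaxoudu].
/raonnouffi/: /nn/ is a geminate; the first /n/ deletes. /ff/ is a geminate; the first /f/ deletes. → [raonoufi].
/suuttiloutti/: /tt/ is a geminate; the first /t/ deletes. /tt/ is a geminate; the first /t/ deletes. → [suutilouti].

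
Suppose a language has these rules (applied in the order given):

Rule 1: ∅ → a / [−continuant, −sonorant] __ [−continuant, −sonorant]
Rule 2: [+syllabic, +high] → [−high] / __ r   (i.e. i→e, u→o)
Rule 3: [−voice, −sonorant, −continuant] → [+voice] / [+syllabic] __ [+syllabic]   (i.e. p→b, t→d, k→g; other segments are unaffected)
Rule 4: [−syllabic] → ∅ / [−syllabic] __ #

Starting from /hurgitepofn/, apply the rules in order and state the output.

Rule 1 (stop-cluster a-epenthesis): no segment meets the environment; /hurgitepofn/ is unchanged.
Rule 2 (pre-rhotic lowering): /u/ is a high vowel immediately before /r/, so it lowers to [o]. /hurgitepofn/ → horgitepofn.
Rule 3 (intervocalic voicing): /t/ is a voiceless stop between vowels /i/ and /e/, so it voices to [d]. /p/ is a voiceless stop between vowels /e/ and /o/, so it voices to [b]. /horgitepofn/ → horgidebofn.
Rule 4 (final cluster simplification): /n/ is the second consonant of a word-final cluster /fn/, so it deletes. /horgidebofn/ → horgidebof.

horgidebof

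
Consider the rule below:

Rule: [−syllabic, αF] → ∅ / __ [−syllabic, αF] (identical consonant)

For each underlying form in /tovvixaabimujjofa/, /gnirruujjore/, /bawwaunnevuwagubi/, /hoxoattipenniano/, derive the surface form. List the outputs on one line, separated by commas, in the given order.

/tovvixaabimujjofa/: /vv/ is a geminate; the first /v/ deletes. /jj/ is a geminate; the first /j/ deletes. → [tovixaabimujofa].
/gnirruujjore/: /rr/ is a geminate; the first /r/ deletes. /jj/ is a geminate; the first /j/ deletes. → [gniruujore].
/bawwaunnevuwagubi/: /ww/ is a geminate; the first /w/ deletes. /nn/ is a geminate; the first /n/ deletes. → [bawaunevuwagubi].
/hoxoattipenniano/: /tt/ is a geminate; the first /t/ deletes. /nn/ is a geminate; the first /n/ deletes. → [hoxoatipeniano].

tovixaabimujofa, gniruujore, bawaunevuwagubi, hoxoatipeniano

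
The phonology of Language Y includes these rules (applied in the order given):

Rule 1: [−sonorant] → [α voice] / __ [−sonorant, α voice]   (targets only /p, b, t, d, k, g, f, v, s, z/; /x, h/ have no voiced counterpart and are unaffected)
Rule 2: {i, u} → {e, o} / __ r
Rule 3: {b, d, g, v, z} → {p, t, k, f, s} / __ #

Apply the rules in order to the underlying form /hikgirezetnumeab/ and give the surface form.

higgerezetnumeap

Rule 1 (regressive voicing assimilation): /k/ precedes the voiced obstruent /g/, so it voices to [g] by assimilation. /hikgirezetnumeab/ → higgirezetnumeab.
Rule 2 (pre-rhotic lowering): /i/ is a high vowel immediately before /r/, so it lowers to [e]. /higgirezetnumeab/ → higgerezetnumeab.
Rule 3 (final devoicing): /b/ is a voiced obstruent in word-final position, so it devoices to [p]. /higgerezetnumeab/ → higgerezetnumeap.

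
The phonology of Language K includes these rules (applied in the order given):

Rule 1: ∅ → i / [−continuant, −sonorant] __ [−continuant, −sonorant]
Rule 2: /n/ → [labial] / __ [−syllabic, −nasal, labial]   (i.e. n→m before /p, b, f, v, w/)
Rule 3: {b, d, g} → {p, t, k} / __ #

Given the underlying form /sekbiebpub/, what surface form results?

sekibiebipup

Rule 1 (stop-cluster i-epenthesis): /k/ and /b/ form a stop–stop cluster, so [i] is inserted between them. /b/ and /p/ form a stop–stop cluster, so [i] is inserted between them. /sekbiebpub/ → sekibiebipub.
Rule 2 (nasal place assimilation): no segment meets the environment; /sekibiebipub/ is unchanged.
Rule 3 (final devoicing): /b/ is a voiced stop in word-final position, so it devoices to [p]. /sekibiebipub/ → sekibiebipup.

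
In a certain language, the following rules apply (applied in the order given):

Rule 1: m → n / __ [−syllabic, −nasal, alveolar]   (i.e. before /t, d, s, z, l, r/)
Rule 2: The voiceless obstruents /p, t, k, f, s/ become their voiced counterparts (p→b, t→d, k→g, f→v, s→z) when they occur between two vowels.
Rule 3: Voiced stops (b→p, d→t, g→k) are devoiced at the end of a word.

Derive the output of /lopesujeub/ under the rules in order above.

lobezujeup

Rule 1 (nasal place assimilation): no segment meets the environment; /lopesujeub/ is unchanged.
Rule 2 (intervocalic voicing): /p/ is a voiceless obstruent between vowels /o/ and /e/, so it voices to [b]. /s/ is a voiceless obstruent between vowels /e/ and /u/, so it voices to [z]. /lopesujeub/ → lobezujeub.
Rule 3 (final devoicing): /b/ is a voiced stop in word-final position, so it devoices to [p]. /lobezujeub/ → lobezujeup.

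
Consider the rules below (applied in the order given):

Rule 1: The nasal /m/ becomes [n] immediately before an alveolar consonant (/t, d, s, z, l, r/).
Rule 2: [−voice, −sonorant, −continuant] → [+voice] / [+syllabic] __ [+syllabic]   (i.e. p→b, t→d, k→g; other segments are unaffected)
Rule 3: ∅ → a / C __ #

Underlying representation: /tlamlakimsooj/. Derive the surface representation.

Rule 1 (nasal place assimilation): /m/ precedes the alveolar consonant /l/, so it assimilates in place to [n]. /m/ precedes the alveolar consonant /s/, so it assimilates in place to [n]. /tlamlakimsooj/ → tlanlakinsooj.
Rule 2 (intervocalic voicing): /k/ is a voiceless stop between vowels /a/ and /i/, so it voices to [g]. /tlanlakinsooj/ → tlanlaginsooj.
Rule 3 (final a-epenthesis): the form ends in the consonant /j/, so [a] is inserted word-finally. /tlanlaginsooj/ → tlanlaginsooja.

tlanlaginsooja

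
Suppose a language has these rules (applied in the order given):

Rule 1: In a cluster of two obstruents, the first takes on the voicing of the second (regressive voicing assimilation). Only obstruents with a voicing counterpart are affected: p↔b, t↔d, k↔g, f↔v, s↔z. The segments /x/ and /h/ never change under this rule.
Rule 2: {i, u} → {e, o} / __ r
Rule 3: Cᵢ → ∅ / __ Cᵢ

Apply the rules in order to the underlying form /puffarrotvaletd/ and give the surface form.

pufarodvaled

Rule 1 (regressive voicing assimilation): /t/ precedes the voiced obstruent /v/, so it voices to [d] by assimilation. /t/ precedes the voiced obstruent /d/, so it voices to [d] by assimilation. /puffarrotvaletd/ → puffarrodvaledd.
Rule 2 (pre-rhotic lowering): no segment meets the environment; /puffarrodvaledd/ is unchanged.
Rule 3 (degemination): /ff/ is a geminate; the first /f/ deletes. /rr/ is a geminate; the first /r/ deletes. /dd/ is a geminate; the first /d/ deletes. /puffarrodvaledd/ → pufarodvaled.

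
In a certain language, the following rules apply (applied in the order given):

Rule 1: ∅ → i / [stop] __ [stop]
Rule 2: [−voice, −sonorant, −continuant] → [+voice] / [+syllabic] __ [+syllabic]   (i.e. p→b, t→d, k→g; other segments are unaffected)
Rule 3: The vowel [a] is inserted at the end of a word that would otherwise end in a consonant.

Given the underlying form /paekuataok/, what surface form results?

paeguadaoka

Rule 1 (stop-cluster i-epenthesis): no segment meets the environment; /paekuataok/ is unchanged.
Rule 2 (intervocalic voicing): /k/ is a voiceless stop between vowels /e/ and /u/, so it voices to [g]. /t/ is a voiceless stop between vowels /a/ and /a/, so it voices to [d]. /paekuataok/ → paeguadaok.
Rule 3 (final a-epenthesis): the form ends in the consonant /k/, so [a] is inserted word-finally. /paeguadaok/ → paeguadaoka.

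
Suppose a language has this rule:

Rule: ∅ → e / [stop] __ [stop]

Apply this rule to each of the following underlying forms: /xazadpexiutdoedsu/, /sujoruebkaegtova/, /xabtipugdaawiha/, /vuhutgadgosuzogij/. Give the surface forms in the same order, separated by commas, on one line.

/xazadpexiutdoedsu/: /d/ and /p/ form a stop–stop cluster, so [e] is inserted between them. /t/ and /d/ form a stop–stop cluster, so [e] is inserted between them. → [xazadepexiutedoedsu].
/sujoruebkaegtova/: /b/ and /k/ form a stop–stop cluster, so [e] is inserted between them. /g/ and /t/ form a stop–stop cluster, so [e] is inserted between them. → [sujoruebekaegetova].
/xabtipugdaawiha/: /b/ and /t/ form a stop–stop cluster, so [e] is inserted between them. /g/ and /d/ form a stop–stop cluster, so [e] is inserted between them. → [xabetipugedaawiha].
/vuhutgadgosuzogij/: /t/ and /g/ form a stop–stop cluster, so [e] is inserted between them. /d/ and /g/ form a stop–stop cluster, so [e] is inserted between them. → [vuhutegadegosuzogij].

xazadepexiutedoedsu, sujoruebekaegetova, xabetipugedaawiha, vuhutegadegosuzogij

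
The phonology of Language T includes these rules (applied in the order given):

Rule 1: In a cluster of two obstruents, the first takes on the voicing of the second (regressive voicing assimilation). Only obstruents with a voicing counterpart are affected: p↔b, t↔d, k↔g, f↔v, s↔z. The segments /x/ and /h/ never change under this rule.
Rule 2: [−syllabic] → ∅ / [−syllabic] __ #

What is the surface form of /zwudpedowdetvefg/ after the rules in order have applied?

zwutpedowdedvev

Rule 1 (regressive voicing assimilation): /d/ precedes the voiceless obstruent /p/, so it devoices to [t] by assimilation. /t/ precedes the voiced obstruent /v/, so it voices to [d] by assimilation. /f/ precedes the voiced obstruent /g/, so it voices to [v] by assimilation. /zwudpedowdetvefg/ → zwutpedowdedvevg.
Rule 2 (final cluster simplification): /g/ is the second consonant of a word-final cluster /vg/, so it deletes. /zwutpedowdedvevg/ → zwutpedowdedvev.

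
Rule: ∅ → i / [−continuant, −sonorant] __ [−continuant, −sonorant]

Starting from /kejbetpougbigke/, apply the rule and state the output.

kejbetipougibigike

/t/ and /p/ form a stop–stop cluster, so [i] is inserted between them.
/g/ and /b/ form a stop–stop cluster, so [i] is inserted between them.
/g/ and /k/ form a stop–stop cluster, so [i] is inserted between them.
Surface form: [kejbetipougibigike].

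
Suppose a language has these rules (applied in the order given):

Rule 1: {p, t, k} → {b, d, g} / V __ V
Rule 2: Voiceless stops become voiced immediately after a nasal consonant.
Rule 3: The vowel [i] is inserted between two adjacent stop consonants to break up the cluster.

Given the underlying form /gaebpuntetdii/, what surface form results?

Rule 1 (intervocalic voicing): no segment meets the environment; /gaebpuntetdii/ is unchanged.
Rule 2 (post-nasal voicing): /t/ is a voiceless stop immediately after the nasal /n/, so it voices to [d]. /gaebpuntetdii/ → gaebpundetdii.
Rule 3 (stop-cluster i-epenthesis): /b/ and /p/ form a stop–stop cluster, so [i] is inserted between them. /t/ and /d/ form a stop–stop cluster, so [i] is inserted between them. /gaebpundetdii/ → gaebipundetidii.

gaebipundetidii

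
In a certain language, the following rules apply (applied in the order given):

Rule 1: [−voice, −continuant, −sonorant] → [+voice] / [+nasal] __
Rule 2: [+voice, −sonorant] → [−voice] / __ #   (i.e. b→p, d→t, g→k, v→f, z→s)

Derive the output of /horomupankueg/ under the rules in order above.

horomupanguek

Rule 1 (post-nasal voicing): /k/ is a voiceless stop immediately after the nasal /n/, so it voices to [g]. /horomupankueg/ → horomupangueg.
Rule 2 (final devoicing): /g/ is a voiced obstruent in word-final position, so it devoices to [k]. /horomupangueg/ → horomupanguek.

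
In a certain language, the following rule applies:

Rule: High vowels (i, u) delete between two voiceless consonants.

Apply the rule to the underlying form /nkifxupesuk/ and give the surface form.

/i/ is a high vowel flanked by voiceless consonants /k/ and /f/, so it deletes.
/u/ is a high vowel flanked by voiceless consonants /x/ and /p/, so it deletes.
/u/ is a high vowel flanked by voiceless consonants /s/ and /k/, so it deletes.
Surface form: [nkfxpesk].

nkfxpesk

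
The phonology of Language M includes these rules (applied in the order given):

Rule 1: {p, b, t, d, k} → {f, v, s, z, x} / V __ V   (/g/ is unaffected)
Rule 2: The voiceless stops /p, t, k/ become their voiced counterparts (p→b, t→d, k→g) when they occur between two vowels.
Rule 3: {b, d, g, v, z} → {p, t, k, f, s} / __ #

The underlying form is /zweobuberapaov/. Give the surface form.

Rule 1 (intervocalic spirantization): /b/ is a stop between vowels /o/ and /u/, so it spirantizes to the fricative [v]. /b/ is a stop between vowels /u/ and /e/, so it spirantizes to the fricative [v]. /p/ is a stop between vowels /a/ and /a/, so it spirantizes to the fricative [f]. /zweobuberapaov/ → zweovuverafaov.
Rule 2 (intervocalic voicing): no segment meets the environment; /zweovuverafaov/ is unchanged.
Rule 3 (final devoicing): /v/ is a voiced obstruent in word-final position, so it devoices to [f]. /zweovuverafaov/ → zweovuverafaof.

zweovuverafaof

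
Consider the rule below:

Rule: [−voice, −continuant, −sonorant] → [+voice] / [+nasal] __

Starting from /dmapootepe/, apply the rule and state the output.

No segment of /dmapootepe/ meets the structural description of the rule, so the form surfaces unchanged.

dmapootepe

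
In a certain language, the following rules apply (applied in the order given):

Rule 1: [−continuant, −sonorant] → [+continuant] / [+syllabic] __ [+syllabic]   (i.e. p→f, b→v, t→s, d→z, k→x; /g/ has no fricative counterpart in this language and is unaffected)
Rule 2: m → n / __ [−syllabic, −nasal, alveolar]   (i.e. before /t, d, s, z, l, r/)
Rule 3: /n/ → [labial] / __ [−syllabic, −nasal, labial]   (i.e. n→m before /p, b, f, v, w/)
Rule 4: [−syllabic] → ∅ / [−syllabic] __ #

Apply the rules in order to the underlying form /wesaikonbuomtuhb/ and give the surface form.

Rule 1 (intervocalic spirantization): /k/ is a stop between vowels /i/ and /o/, so it spirantizes to the fricative [x]. /wesaikonbuomtuhb/ → wesaixonbuomtuhb.
Rule 2 (nasal place assimilation): /m/ precedes the alveolar consonant /t/, so it assimilates in place to [n]. /wesaixonbuomtuhb/ → wesaixonbuontuhb.
Rule 3 (nasal place assimilation): /n/ precedes the labial consonant /b/, so it assimilates in place to [m]. /wesaixonbuontuhb/ → wesaixombuontuhb.
Rule 4 (final cluster simplification): /b/ is the second consonant of a word-final cluster /hb/, so it deletes. /wesaixombuontuhb/ → wesaixombuontuh.

wesaixombuontuh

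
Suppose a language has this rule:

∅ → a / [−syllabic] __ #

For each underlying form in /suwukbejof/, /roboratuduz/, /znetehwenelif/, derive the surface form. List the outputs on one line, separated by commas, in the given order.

suwukbejofa, roboratuduza, znetehwenelifa

/suwukbejof/: the form ends in the consonant /f/, so [a] is inserted word-finally. → [suwukbejofa].
/roboratuduz/: the form ends in the consonant /z/, so [a] is inserted word-finally. → [roboratuduza].
/znetehwenelif/: the form ends in the consonant /f/, so [a] is inserted word-finally. → [znetehwenelifa].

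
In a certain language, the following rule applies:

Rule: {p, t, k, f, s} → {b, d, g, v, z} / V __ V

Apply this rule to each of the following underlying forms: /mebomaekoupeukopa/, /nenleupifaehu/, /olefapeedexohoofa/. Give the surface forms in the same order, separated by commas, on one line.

/mebomaekoupeukopa/: /k/ is a voiceless obstruent between vowels /e/ and /o/, so it voices to [g]. /p/ is a voiceless obstruent between vowels /u/ and /e/, so it voices to [b]. /k/ is a voiceless obstruent between vowels /u/ and /o/, so it voices to [g]. /p/ is a voiceless obstruent between vowels /o/ and /a/, so it voices to [b]. → [mebomaegoubeugoba].
/nenleupifaehu/: /p/ is a voiceless obstruent between vowels /u/ and /i/, so it voices to [b]. /f/ is a voiceless obstruent between vowels /i/ and /a/, so it voices to [v]. → [nenleubivaehu].
/olefapeedexohoofa/: /f/ is a voiceless obstruent between vowels /e/ and /a/, so it voices to [v]. /p/ is a voiceless obstruent between vowels /a/ and /e/, so it voices to [b]. /f/ is a voiceless obstruent between vowels /o/ and /a/, so it voices to [v]. → [olevabeedexohoova].

mebomaegoubeugoba, nenleubivaehu, olevabeedexohoova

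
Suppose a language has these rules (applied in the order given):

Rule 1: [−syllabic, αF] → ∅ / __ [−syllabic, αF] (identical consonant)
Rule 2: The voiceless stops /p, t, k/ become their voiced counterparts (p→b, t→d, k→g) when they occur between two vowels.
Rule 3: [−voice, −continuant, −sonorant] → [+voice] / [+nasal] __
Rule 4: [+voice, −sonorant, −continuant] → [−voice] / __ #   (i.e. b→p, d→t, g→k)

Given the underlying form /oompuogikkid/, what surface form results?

oombuogigit

Rule 1 (degemination): /kk/ is a geminate; the first /k/ deletes. /oompuogikkid/ → oompuogikid.
Rule 2 (intervocalic voicing): /k/ is a voiceless stop between vowels /i/ and /i/, so it voices to [g]. /oompuogikid/ → oompuogigid.
Rule 3 (post-nasal voicing): /p/ is a voiceless stop immediately after the nasal /m/, so it voices to [b]. /oompuogigid/ → oombuogigid.
Rule 4 (final devoicing): /d/ is a voiced stop in word-final position, so it devoices to [t]. /oombuogigid/ → oombuogigit.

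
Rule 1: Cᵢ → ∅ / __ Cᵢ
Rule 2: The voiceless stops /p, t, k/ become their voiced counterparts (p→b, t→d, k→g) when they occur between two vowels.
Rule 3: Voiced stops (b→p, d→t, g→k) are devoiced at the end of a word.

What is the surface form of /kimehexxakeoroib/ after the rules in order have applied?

Rule 1 (degemination): /xx/ is a geminate; the first /x/ deletes. /kimehexxakeoroib/ → kimehexakeoroib.
Rule 2 (intervocalic voicing): /k/ is a voiceless stop between vowels /a/ and /e/, so it voices to [g]. /kimehexakeoroib/ → kimehexageoroib.
Rule 3 (final devoicing): /b/ is a voiced stop in word-final position, so it devoices to [p]. /kimehexageoroib/ → kimehexageoroip.

kimehexageoroip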